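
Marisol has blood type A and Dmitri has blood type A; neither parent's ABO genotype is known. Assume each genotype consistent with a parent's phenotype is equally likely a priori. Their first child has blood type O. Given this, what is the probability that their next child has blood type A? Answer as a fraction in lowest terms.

Possible genotypes: Marisol ∈ {AA, AO}; Dmitri ∈ {AA, AO}.
Weight each parental genotype pair by prior × P(type-O child):
  AO × AO: posterior weight 1; P(next child type A) = 3/4.
Weighted sum = 3/4.

3/4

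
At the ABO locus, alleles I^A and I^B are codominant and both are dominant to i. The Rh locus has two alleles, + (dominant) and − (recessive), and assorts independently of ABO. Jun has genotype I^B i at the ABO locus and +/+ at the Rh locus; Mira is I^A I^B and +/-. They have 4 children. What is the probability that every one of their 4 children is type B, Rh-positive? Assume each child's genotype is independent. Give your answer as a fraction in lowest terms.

1/16

ABO cross I^B i × I^A I^B → 1/4 A, 1/2 B, 1/4 AB.
Rh cross +/+ × +/- → 1 Rh+; so P(type B, Rh-positive) = 1/2 × 1 = 1/2 per child.
All 4 independent: (1/2)^4 = 1/16.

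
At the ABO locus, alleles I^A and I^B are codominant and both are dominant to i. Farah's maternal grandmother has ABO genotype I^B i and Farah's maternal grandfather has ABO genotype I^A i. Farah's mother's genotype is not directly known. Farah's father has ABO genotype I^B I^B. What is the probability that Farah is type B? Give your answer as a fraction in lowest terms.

3/4

Farah's mother's ABO genotype from I^B i × I^A i: 1/4 I^A I^B, 1/4 I^A i, 1/4 I^B i, 1/4 i i.
Crossing each possibility with the father I^B I^B and summing P(type B): 1/4·1/2 + 1/4·1/2 + 1/4·1 + 1/4·1 = 3/4.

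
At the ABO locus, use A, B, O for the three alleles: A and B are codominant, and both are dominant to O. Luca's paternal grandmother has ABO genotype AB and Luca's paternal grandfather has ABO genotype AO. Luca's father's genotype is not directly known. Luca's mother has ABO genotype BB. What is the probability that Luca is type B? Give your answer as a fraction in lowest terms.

Luca's father's ABO genotype from AB × AO: 1/4 AA, 1/4 AB, 1/4 AO, 1/4 BO.
Crossing each possibility with the mother BB and summing P(type B): 1/4·0 + 1/4·1/2 + 1/4·1/2 + 1/4·1 = 1/2.

1/2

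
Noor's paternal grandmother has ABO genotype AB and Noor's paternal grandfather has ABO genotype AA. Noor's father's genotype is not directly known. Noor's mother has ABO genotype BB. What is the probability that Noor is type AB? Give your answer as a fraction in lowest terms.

3/4

Noor's father's ABO genotype from AB × AA: 1/2 AA, 1/2 AB.
Crossing each possibility with the mother BB and summing P(type AB): 1/2·1 + 1/2·1/2 = 3/4.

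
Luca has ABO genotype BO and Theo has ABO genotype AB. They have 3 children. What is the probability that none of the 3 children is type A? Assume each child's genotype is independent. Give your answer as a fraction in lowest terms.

27/64

ABO cross BO × AB → 1/4 A, 1/2 B, 1/4 AB.
So P(type A) = 1/4 per child.
P(not type A) = 3/4 for one child; (3/4)^3 = 27/64.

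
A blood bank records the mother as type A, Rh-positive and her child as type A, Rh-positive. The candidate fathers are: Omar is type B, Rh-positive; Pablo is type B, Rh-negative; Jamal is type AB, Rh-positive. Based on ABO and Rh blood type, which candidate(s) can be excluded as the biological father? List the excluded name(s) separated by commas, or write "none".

A candidate is excluded only if no genotype consistent with his phenotype could produce a type A, Rh-positive child with a type A, Rh-positive mother.
Every candidate has at least one consistent genotype combination, so none can be excluded.

none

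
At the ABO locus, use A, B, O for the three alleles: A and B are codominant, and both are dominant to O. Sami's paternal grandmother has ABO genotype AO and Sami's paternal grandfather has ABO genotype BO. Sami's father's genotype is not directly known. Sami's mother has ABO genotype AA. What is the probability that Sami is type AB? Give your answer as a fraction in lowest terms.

Sami's father's ABO genotype from AO × BO: 1/4 AB, 1/4 AO, 1/4 BO, 1/4 OO.
Crossing each possibility with the mother AA and summing P(type AB): 1/4·1/2 + 1/4·0 + 1/4·1/2 + 1/4·0 = 1/4.

1/4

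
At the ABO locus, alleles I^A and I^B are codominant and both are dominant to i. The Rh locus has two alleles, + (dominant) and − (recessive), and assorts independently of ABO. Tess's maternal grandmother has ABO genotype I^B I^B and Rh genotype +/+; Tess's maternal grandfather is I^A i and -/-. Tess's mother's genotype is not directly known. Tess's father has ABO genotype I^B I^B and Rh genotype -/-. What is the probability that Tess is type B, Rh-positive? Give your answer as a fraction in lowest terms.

Tess's mother's ABO genotype from I^B I^B × I^A i: 1/2 I^A I^B, 1/2 I^B i.
Crossing each possibility with the father I^B I^B and summing P(type B): 1/2·1/2 + 1/2·1 = 3/4.
Similarly for Rh via the mother's Rh distribution: P(Rh+) = 1/2.
Independent loci: 3/4 × 1/2 = 3/8.

3/8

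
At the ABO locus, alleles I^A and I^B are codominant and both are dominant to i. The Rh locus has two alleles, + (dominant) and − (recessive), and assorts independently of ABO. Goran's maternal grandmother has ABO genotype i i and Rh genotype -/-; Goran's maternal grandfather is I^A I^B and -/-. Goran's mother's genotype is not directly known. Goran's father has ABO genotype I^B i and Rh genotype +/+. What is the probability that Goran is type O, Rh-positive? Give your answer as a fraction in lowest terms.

1/4

Goran's mother's ABO genotype from i i × I^A I^B: 1/2 I^A i, 1/2 I^B i.
Crossing each possibility with the father I^B i and summing P(type O): 1/2·1/4 + 1/2·1/4 = 1/4.
Similarly for Rh via the mother's Rh distribution: P(Rh+) = 1.
Independent loci: 1/4 × 1 = 1/4.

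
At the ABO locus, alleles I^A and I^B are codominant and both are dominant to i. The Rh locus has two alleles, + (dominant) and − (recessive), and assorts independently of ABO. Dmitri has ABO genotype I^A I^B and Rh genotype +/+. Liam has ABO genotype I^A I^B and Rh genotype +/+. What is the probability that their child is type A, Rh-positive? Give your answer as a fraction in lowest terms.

1/4

ABO cross I^A I^B × I^A I^B → offspring phenotypes: 1/4 A, 1/4 B, 1/2 AB.
Rh cross +/+ × +/+ → 1 Rh+.
Independent loci: P(type A, Rh-positive) = 1/4 × 1 = 1/4.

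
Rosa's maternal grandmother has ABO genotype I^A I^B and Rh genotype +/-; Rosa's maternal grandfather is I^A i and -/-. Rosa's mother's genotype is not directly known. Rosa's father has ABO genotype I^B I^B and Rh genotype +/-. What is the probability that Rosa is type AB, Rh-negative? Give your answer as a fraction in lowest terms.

3/16

Rosa's mother's ABO genotype from I^A I^B × I^A i: 1/4 I^A I^A, 1/4 I^A I^B, 1/4 I^A i, 1/4 I^B i.
Crossing each possibility with the father I^B I^B and summing P(type AB): 1/4·1 + 1/4·1/2 + 1/4·1/2 + 1/4·0 = 1/2.
Similarly for Rh via the mother's Rh distribution: P(Rh-) = 3/8.
Independent loci: 1/2 × 3/8 = 3/16.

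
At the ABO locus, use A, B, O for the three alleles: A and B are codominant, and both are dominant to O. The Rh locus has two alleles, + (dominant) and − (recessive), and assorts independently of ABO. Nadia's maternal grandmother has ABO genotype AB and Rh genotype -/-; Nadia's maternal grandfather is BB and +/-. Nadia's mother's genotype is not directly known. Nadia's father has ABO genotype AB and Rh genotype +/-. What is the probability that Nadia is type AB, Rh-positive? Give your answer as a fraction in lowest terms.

Nadia's mother's ABO genotype from AB × BB: 1/2 AB, 1/2 BB.
Crossing each possibility with the father AB and summing P(type AB): 1/2·1/2 + 1/2·1/2 = 1/2.
Similarly for Rh via the mother's Rh distribution: P(Rh+) = 5/8.
Independent loci: 1/2 × 5/8 = 5/16.

5/16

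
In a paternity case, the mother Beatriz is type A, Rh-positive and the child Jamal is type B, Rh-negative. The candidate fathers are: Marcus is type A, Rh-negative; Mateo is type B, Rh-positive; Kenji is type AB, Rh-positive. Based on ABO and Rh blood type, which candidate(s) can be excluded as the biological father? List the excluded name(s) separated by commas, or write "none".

A candidate is excluded only if no genotype consistent with his phenotype could produce a type B, Rh-negative child with a type A, Rh-positive mother.
Marcus (type A, Rh-): no genotype consistent with that phenotype can produce a type-B Rh- child with a type-A mother.

Marcus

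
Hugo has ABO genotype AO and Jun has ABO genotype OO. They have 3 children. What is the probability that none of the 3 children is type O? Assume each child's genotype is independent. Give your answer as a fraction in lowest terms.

ABO cross AO × OO → 1/2 O, 1/2 A.
So P(type O) = 1/2 per child.
P(not type O) = 1/2 for one child; (1/2)^3 = 1/8.

1/8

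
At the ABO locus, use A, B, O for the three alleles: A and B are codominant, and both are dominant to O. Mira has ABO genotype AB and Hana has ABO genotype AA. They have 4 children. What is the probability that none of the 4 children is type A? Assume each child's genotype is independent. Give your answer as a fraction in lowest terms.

1/16

ABO cross AB × AA → 1/2 A, 1/2 AB.
So P(type A) = 1/2 per child.
P(not type A) = 1/2 for one child; (1/2)^4 = 1/16.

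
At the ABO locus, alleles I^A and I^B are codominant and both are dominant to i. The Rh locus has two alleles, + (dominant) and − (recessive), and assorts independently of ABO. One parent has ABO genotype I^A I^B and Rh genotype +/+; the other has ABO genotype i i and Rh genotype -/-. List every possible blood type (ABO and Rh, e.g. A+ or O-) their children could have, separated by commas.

Gametes from I^A I^B × i i give offspring ABO genotypes I^A i, I^B i, i.e. phenotypes A, B.
Rh cross +/+ × -/- → phenotypes Rh+.
Combining independently: A+, B+.

A+, B+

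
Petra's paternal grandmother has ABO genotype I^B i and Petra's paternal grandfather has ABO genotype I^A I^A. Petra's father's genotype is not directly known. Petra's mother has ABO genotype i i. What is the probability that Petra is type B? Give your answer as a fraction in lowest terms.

1/4

Petra's father's ABO genotype from I^B i × I^A I^A: 1/2 I^A I^B, 1/2 I^A i.
Crossing each possibility with the mother i i and summing P(type B): 1/2·1/2 + 1/2·0 = 1/4.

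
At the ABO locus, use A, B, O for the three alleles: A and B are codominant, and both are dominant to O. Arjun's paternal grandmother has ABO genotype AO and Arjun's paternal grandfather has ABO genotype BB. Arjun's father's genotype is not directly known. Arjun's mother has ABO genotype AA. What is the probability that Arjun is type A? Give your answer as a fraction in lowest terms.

1/2

Arjun's father's ABO genotype from AO × BB: 1/2 AB, 1/2 BO.
Crossing each possibility with the mother AA and summing P(type A): 1/2·1/2 + 1/2·1/2 = 1/2.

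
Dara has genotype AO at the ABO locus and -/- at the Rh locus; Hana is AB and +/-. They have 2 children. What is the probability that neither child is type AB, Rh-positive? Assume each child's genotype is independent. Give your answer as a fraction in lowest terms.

49/64

ABO cross AO × AB → 1/2 A, 1/4 B, 1/4 AB.
Rh cross -/- × +/- → 1/2 Rh+, 1/2 Rh-; so P(type AB, Rh-positive) = 1/4 × 1/2 = 1/8 per child.
P(not type AB, Rh-positive) = 7/8 for one child; (7/8)^2 = 49/64.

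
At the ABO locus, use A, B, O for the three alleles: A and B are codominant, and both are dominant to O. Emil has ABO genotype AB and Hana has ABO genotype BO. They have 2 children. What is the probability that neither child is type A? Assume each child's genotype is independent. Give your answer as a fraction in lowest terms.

ABO cross AB × BO → 1/4 A, 1/2 B, 1/4 AB.
So P(type A) = 1/4 per child.
P(not type A) = 3/4 for one child; (3/4)^2 = 9/16.

9/16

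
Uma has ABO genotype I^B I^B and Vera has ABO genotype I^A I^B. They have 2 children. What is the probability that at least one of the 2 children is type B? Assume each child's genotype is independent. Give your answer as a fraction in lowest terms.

3/4

ABO cross I^B I^B × I^A I^B → 1/2 B, 1/2 AB.
So P(type B) = 1/2 per child.
P(none) = (1/2)^2 = 1/4; P(at least one) = 1 − 1/4 = 3/4.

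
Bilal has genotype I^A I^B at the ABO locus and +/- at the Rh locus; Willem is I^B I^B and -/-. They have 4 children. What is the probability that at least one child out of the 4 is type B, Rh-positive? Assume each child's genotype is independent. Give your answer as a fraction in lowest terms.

ABO cross I^A I^B × I^B I^B → 1/2 B, 1/2 AB.
Rh cross +/- × -/- → 1/2 Rh+, 1/2 Rh-; so P(type B, Rh-positive) = 1/2 × 1/2 = 1/4 per child.
P(none) = (3/4)^4 = 81/256; P(at least one) = 1 − 81/256 = 175/256.

175/256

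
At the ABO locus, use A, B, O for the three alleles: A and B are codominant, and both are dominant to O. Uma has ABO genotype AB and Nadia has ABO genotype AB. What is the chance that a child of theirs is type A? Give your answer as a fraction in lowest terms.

ABO cross AB × AB → offspring phenotypes: 1/4 A, 1/4 B, 1/2 AB.
So P(type A) = 1/4.

1/4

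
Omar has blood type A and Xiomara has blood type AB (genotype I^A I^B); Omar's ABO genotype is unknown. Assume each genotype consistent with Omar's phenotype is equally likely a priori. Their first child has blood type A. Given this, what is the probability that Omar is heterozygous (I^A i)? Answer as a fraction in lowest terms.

1/2

Possible genotypes: Omar ∈ {I^A I^A, I^A i}; Xiomara ∈ {I^A I^B}.
Weight each parental genotype pair by prior × P(type-A child):
  I^A I^A × I^A I^B: posterior weight 1/2.
  I^A i × I^A I^B: posterior weight 1/2.
Sum the posterior weight over pairs where Omar is I^A i: 1/2.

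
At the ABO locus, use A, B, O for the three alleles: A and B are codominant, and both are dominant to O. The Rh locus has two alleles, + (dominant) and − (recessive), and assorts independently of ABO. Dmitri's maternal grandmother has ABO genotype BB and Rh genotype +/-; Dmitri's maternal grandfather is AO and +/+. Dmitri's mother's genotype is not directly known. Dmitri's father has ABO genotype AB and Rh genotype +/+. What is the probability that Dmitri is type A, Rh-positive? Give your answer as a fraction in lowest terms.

1/4

Dmitri's mother's ABO genotype from BB × AO: 1/2 AB, 1/2 BO.
Crossing each possibility with the father AB and summing P(type A): 1/2·1/4 + 1/2·1/4 = 1/4.
Similarly for Rh via the mother's Rh distribution: P(Rh+) = 1.
Independent loci: 1/4 × 1 = 1/4.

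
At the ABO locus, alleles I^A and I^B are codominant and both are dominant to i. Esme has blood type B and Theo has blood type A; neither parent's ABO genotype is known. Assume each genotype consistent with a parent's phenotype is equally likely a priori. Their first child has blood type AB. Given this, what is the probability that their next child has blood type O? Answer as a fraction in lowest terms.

1/36

Possible genotypes: Esme ∈ {I^B I^B, I^B i}; Theo ∈ {I^A I^A, I^A i}.
Weight each parental genotype pair by prior × P(type-AB child):
  I^B I^B × I^A I^A: posterior weight 4/9; P(next child type O) = 0.
  I^B I^B × I^A i: posterior weight 2/9; P(next child type O) = 0.
  I^B i × I^A I^A: posterior weight 2/9; P(next child type O) = 0.
  I^B i × I^A i: posterior weight 1/9; P(next child type O) = 1/4.
Weighted sum = 1/36.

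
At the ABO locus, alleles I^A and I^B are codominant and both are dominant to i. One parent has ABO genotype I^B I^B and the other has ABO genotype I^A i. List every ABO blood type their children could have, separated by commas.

B, AB

Gametes from I^B I^B × I^A i give offspring ABO genotypes I^A I^B, I^B i, i.e. phenotypes B, AB.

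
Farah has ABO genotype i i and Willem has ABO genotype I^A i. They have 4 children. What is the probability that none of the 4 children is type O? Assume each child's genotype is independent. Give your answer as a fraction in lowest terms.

1/16

ABO cross i i × I^A i → 1/2 O, 1/2 A.
So P(type O) = 1/2 per child.
P(not type O) = 1/2 for one child; (1/2)^4 = 1/16.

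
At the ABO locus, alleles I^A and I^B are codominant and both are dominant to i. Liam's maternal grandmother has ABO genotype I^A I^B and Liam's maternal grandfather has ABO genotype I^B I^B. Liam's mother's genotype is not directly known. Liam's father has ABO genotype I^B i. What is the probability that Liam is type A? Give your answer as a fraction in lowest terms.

Liam's mother's ABO genotype from I^A I^B × I^B I^B: 1/2 I^A I^B, 1/2 I^B I^B.
Crossing each possibility with the father I^B i and summing P(type A): 1/2·1/4 + 1/2·0 = 1/8.

1/8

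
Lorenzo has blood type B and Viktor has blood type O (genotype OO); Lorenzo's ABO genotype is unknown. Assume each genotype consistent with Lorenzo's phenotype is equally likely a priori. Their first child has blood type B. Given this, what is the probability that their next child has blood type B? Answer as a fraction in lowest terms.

5/6

Possible genotypes: Lorenzo ∈ {BB, BO}; Viktor ∈ {OO}.
Weight each parental genotype pair by prior × P(type-B child):
  BB × OO: posterior weight 2/3; P(next child type B) = 1.
  BO × OO: posterior weight 1/3; P(next child type B) = 1/2.
Weighted sum = 5/6.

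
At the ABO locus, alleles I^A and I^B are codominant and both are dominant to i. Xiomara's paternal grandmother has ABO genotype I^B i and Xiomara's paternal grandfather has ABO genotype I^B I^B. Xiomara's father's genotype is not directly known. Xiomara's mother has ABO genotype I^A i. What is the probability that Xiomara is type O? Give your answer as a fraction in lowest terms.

Xiomara's father's ABO genotype from I^B i × I^B I^B: 1/2 I^B I^B, 1/2 I^B i.
Crossing each possibility with the mother I^A i and summing P(type O): 1/2·0 + 1/2·1/4 = 1/8.

1/8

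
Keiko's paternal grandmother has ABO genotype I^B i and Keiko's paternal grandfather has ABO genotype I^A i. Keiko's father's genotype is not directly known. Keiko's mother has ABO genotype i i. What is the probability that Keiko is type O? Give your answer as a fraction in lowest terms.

1/2

Keiko's father's ABO genotype from I^B i × I^A i: 1/4 I^A I^B, 1/4 I^A i, 1/4 I^B i, 1/4 i i.
Crossing each possibility with the mother i i and summing P(type O): 1/4·0 + 1/4·1/2 + 1/4·1/2 + 1/4·1 = 1/2.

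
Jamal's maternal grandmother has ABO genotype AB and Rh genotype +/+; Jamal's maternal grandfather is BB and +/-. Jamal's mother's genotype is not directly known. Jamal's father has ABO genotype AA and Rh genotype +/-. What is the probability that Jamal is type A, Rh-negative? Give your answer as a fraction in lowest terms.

1/32

Jamal's mother's ABO genotype from AB × BB: 1/2 AB, 1/2 BB.
Crossing each possibility with the father AA and summing P(type A): 1/2·1/2 + 1/2·0 = 1/4.
Similarly for Rh via the mother's Rh distribution: P(Rh-) = 1/8.
Independent loci: 1/4 × 1/8 = 1/32.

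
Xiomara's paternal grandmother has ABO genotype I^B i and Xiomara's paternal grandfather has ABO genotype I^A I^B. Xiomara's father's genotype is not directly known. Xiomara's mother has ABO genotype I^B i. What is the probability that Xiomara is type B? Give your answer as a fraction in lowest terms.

Xiomara's father's ABO genotype from I^B i × I^A I^B: 1/4 I^A I^B, 1/4 I^A i, 1/4 I^B I^B, 1/4 I^B i.
Crossing each possibility with the mother I^B i and summing P(type B): 1/4·1/2 + 1/4·1/4 + 1/4·1 + 1/4·3/4 = 5/8.

5/8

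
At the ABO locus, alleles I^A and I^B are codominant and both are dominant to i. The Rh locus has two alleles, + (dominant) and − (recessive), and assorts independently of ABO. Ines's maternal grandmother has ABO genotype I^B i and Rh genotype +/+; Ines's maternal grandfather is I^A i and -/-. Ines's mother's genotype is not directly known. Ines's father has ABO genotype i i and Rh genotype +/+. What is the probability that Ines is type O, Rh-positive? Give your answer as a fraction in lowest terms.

1/2

Ines's mother's ABO genotype from I^B i × I^A i: 1/4 I^A I^B, 1/4 I^A i, 1/4 I^B i, 1/4 i i.
Crossing each possibility with the father i i and summing P(type O): 1/4·0 + 1/4·1/2 + 1/4·1/2 + 1/4·1 = 1/2.
Similarly for Rh via the mother's Rh distribution: P(Rh+) = 1.
Independent loci: 1/2 × 1 = 1/2.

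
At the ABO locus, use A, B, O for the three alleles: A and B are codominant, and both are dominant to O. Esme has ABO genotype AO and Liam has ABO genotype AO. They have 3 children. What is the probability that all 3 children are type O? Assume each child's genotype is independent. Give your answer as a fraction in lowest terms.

ABO cross AO × AO → 1/4 O, 3/4 A.
So P(type O) = 1/4 per child.
All 3 independent: (1/4)^3 = 1/64.

1/64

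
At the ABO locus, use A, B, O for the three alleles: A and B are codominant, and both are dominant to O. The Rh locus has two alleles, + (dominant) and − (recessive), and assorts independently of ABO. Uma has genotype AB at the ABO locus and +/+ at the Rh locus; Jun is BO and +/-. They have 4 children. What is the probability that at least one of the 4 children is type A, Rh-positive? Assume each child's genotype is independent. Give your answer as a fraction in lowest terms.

175/256

ABO cross AB × BO → 1/4 A, 1/2 B, 1/4 AB.
Rh cross +/+ × +/- → 1 Rh+; so P(type A, Rh-positive) = 1/4 × 1 = 1/4 per child.
P(none) = (3/4)^4 = 81/256; P(at least one) = 1 − 81/256 = 175/256.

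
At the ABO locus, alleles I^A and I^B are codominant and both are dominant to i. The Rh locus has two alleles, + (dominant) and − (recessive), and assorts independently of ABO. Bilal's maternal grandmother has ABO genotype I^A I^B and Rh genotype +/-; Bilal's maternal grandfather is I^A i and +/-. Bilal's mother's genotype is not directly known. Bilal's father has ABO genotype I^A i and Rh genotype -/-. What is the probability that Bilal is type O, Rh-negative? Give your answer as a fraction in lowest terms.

1/16

Bilal's mother's ABO genotype from I^A I^B × I^A i: 1/4 I^A I^A, 1/4 I^A I^B, 1/4 I^A i, 1/4 I^B i.
Crossing each possibility with the father I^A i and summing P(type O): 1/4·0 + 1/4·0 + 1/4·1/4 + 1/4·1/4 = 1/8.
Similarly for Rh via the mother's Rh distribution: P(Rh-) = 1/2.
Independent loci: 1/8 × 1/2 = 1/16.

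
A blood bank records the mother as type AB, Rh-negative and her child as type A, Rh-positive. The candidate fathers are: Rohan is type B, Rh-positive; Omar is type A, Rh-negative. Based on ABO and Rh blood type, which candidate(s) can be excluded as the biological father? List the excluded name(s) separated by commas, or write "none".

Omar

A candidate is excluded only if no genotype consistent with his phenotype could produce a type A, Rh-positive child with a type AB, Rh-negative mother.
Omar (type A, Rh-): no genotype consistent with that phenotype can produce a type-A Rh+ child with a type-AB mother.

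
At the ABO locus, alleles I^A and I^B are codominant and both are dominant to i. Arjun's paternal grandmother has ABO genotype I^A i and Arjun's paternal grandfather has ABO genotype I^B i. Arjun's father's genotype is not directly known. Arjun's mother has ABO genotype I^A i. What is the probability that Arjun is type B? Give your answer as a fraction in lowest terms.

Arjun's father's ABO genotype from I^A i × I^B i: 1/4 I^A I^B, 1/4 I^A i, 1/4 I^B i, 1/4 i i.
Crossing each possibility with the mother I^A i and summing P(type B): 1/4·1/4 + 1/4·0 + 1/4·1/4 + 1/4·0 = 1/8.

1/8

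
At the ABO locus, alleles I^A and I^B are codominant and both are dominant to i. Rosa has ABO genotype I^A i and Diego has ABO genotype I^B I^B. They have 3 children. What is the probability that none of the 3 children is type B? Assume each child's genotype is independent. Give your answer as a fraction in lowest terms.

1/8

ABO cross I^A i × I^B I^B → 1/2 B, 1/2 AB.
So P(type B) = 1/2 per child.
P(not type B) = 1/2 for one child; (1/2)^3 = 1/8.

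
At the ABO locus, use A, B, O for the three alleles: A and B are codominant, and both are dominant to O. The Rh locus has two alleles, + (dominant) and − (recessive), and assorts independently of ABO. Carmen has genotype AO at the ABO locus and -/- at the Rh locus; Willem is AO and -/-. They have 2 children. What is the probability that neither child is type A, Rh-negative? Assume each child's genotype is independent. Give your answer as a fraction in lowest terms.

ABO cross AO × AO → 1/4 O, 3/4 A.
Rh cross -/- × -/- → 1 Rh-; so P(type A, Rh-negative) = 3/4 × 1 = 3/4 per child.
P(not type A, Rh-negative) = 1/4 for one child; (1/4)^2 = 1/16.

1/16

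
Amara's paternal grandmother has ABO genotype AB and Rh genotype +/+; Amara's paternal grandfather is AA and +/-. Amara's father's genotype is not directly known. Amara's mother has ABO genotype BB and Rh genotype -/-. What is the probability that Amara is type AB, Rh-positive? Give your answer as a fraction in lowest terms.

9/16

Amara's father's ABO genotype from AB × AA: 1/2 AA, 1/2 AB.
Crossing each possibility with the mother BB and summing P(type AB): 1/2·1 + 1/2·1/2 = 3/4.
Similarly for Rh via the father's Rh distribution: P(Rh+) = 3/4.
Independent loci: 3/4 × 3/4 = 9/16.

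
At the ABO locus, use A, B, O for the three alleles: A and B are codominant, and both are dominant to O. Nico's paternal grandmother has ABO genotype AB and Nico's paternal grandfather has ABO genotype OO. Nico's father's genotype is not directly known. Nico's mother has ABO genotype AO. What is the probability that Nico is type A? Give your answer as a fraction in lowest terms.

Nico's father's ABO genotype from AB × OO: 1/2 AO, 1/2 BO.
Crossing each possibility with the mother AO and summing P(type A): 1/2·3/4 + 1/2·1/4 = 1/2.

1/2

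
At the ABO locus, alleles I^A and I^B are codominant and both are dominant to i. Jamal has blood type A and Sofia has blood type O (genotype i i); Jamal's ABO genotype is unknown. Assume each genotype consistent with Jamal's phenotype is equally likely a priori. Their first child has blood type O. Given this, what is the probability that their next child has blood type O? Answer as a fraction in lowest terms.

1/2

Possible genotypes: Jamal ∈ {I^A I^A, I^A i}; Sofia ∈ {i i}.
Weight each parental genotype pair by prior × P(type-O child):
  I^A i × i i: posterior weight 1; P(next child type O) = 1/2.
Weighted sum = 1/2.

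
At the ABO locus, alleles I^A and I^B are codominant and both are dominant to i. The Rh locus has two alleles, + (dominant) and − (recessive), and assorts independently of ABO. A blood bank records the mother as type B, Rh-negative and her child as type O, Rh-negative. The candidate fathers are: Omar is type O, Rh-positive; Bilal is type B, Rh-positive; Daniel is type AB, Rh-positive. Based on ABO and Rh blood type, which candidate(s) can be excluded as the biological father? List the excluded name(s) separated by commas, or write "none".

A candidate is excluded only if no genotype consistent with his phenotype could produce a type O, Rh-negative child with a type B, Rh-negative mother.
Daniel (type AB, Rh+): no genotype consistent with that phenotype can produce a type-O Rh- child with a type-B mother.

Daniel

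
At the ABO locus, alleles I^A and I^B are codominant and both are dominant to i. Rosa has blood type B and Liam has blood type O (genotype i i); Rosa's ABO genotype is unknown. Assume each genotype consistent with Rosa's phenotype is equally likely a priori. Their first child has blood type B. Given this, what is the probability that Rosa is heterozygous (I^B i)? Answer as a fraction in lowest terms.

Possible genotypes: Rosa ∈ {I^B I^B, I^B i}; Liam ∈ {i i}.
Weight each parental genotype pair by prior × P(type-B child):
  I^B I^B × i i: posterior weight 2/3.
  I^B i × i i: posterior weight 1/3.
Sum the posterior weight over pairs where Rosa is I^B i: 1/3.

1/3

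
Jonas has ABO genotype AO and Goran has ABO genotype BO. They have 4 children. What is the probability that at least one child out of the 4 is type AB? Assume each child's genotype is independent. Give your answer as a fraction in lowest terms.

175/256

ABO cross AO × BO → 1/4 O, 1/4 A, 1/4 B, 1/4 AB.
So P(type AB) = 1/4 per child.
P(none) = (3/4)^4 = 81/256; P(at least one) = 1 − 81/256 = 175/256.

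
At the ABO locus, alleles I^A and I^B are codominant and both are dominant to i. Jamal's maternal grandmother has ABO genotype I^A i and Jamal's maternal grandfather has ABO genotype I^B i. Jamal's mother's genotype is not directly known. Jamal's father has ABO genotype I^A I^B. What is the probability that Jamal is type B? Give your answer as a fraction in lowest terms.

3/8

Jamal's mother's ABO genotype from I^A i × I^B i: 1/4 I^A I^B, 1/4 I^A i, 1/4 I^B i, 1/4 i i.
Crossing each possibility with the father I^A I^B and summing P(type B): 1/4·1/4 + 1/4·1/4 + 1/4·1/2 + 1/4·1/2 = 3/8.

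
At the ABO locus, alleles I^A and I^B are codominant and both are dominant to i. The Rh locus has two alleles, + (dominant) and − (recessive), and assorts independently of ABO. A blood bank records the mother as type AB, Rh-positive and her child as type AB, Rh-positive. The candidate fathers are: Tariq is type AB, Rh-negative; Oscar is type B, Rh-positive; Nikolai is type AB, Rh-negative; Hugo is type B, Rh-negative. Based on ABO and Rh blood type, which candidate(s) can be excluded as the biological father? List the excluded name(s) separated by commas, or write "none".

none

A candidate is excluded only if no genotype consistent with his phenotype could produce a type AB, Rh-positive child with a type AB, Rh-positive mother.
Every candidate has at least one consistent genotype combination, so none can be excluded.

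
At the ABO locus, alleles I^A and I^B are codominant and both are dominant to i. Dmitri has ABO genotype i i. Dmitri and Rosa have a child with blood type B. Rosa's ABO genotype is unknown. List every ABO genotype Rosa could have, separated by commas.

I^A I^B, I^B I^B, I^B i

For each candidate genotype of Rosa, check whether crossing it with i i can produce every observed child phenotype.
  I^A I^A → possible child types {A} ✗
  I^A I^B → possible child types {A, B} ✓
  I^A i → possible child types {O, A} ✗
  I^B I^B → possible child types {B} ✓
  I^B i → possible child types {O, B} ✓
  i i → possible child types {O} ✗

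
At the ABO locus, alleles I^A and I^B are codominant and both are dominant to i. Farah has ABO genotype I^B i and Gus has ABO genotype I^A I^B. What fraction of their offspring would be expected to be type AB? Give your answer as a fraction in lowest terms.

1/4

ABO cross I^B i × I^A I^B → offspring phenotypes: 1/4 A, 1/2 B, 1/4 AB.
So P(type AB) = 1/4.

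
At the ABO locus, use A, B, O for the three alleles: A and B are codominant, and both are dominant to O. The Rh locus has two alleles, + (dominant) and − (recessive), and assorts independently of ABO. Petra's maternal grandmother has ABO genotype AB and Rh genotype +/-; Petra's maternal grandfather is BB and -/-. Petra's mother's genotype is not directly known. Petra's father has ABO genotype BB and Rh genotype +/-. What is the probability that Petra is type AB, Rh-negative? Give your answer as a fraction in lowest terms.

Petra's mother's ABO genotype from AB × BB: 1/2 AB, 1/2 BB.
Crossing each possibility with the father BB and summing P(type AB): 1/2·1/2 + 1/2·0 = 1/4.
Similarly for Rh via the mother's Rh distribution: P(Rh-) = 3/8.
Independent loci: 1/4 × 3/8 = 3/32.

3/32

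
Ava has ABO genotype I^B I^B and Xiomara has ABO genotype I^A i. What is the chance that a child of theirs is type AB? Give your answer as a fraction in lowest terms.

1/2

ABO cross I^B I^B × I^A i → offspring phenotypes: 1/2 B, 1/2 AB.
So P(type AB) = 1/2.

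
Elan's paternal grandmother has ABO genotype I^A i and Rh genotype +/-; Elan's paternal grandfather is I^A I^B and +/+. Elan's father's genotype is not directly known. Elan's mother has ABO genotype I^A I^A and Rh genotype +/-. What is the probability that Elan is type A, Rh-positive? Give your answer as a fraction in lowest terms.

Elan's father's ABO genotype from I^A i × I^A I^B: 1/4 I^A I^A, 1/4 I^A I^B, 1/4 I^A i, 1/4 I^B i.
Crossing each possibility with the mother I^A I^A and summing P(type A): 1/4·1 + 1/4·1/2 + 1/4·1 + 1/4·1/2 = 3/4.
Similarly for Rh via the father's Rh distribution: P(Rh+) = 7/8.
Independent loci: 3/4 × 7/8 = 21/32.

21/32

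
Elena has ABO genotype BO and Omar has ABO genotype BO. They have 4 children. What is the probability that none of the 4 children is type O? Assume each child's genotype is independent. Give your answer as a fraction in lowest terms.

ABO cross BO × BO → 1/4 O, 3/4 B.
So P(type O) = 1/4 per child.
P(not type O) = 3/4 for one child; (3/4)^4 = 81/256.

81/256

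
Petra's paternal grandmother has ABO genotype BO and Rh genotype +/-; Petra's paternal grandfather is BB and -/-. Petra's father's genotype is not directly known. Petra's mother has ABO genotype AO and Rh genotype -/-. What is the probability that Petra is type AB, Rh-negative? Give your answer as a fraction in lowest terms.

Petra's father's ABO genotype from BO × BB: 1/2 BB, 1/2 BO.
Crossing each possibility with the mother AO and summing P(type AB): 1/2·1/2 + 1/2·1/4 = 3/8.
Similarly for Rh via the father's Rh distribution: P(Rh-) = 3/4.
Independent loci: 3/8 × 3/4 = 9/32.

9/32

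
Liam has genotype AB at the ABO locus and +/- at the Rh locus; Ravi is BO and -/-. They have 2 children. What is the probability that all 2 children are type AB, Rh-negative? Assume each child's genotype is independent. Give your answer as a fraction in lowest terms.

ABO cross AB × BO → 1/4 A, 1/2 B, 1/4 AB.
Rh cross +/- × -/- → 1/2 Rh+, 1/2 Rh-; so P(type AB, Rh-negative) = 1/4 × 1/2 = 1/8 per child.
All 2 independent: (1/8)^2 = 1/64.

1/64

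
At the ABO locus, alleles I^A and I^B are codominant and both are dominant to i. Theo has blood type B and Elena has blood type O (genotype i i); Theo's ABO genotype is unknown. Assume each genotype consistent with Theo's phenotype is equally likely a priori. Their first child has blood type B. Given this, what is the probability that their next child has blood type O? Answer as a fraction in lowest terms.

Possible genotypes: Theo ∈ {I^B I^B, I^B i}; Elena ∈ {i i}.
Weight each parental genotype pair by prior × P(type-B child):
  I^B I^B × i i: posterior weight 2/3; P(next child type O) = 0.
  I^B i × i i: posterior weight 1/3; P(next child type O) = 1/2.
Weighted sum = 1/6.

1/6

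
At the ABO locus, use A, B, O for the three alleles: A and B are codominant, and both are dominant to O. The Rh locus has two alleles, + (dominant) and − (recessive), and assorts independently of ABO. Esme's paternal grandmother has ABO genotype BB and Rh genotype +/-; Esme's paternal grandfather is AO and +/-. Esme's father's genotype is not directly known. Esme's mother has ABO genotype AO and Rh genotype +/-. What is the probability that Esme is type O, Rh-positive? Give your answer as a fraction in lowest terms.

3/32

Esme's father's ABO genotype from BB × AO: 1/2 AB, 1/2 BO.
Crossing each possibility with the mother AO and summing P(type O): 1/2·0 + 1/2·1/4 = 1/8.
Similarly for Rh via the father's Rh distribution: P(Rh+) = 3/4.
Independent loci: 1/8 × 3/4 = 3/32.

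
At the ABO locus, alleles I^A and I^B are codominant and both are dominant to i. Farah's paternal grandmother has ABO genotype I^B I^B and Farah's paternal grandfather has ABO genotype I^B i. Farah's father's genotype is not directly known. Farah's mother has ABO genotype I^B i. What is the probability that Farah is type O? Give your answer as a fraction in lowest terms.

1/8

Farah's father's ABO genotype from I^B I^B × I^B i: 1/2 I^B I^B, 1/2 I^B i.
Crossing each possibility with the mother I^B i and summing P(type O): 1/2·0 + 1/2·1/4 = 1/8.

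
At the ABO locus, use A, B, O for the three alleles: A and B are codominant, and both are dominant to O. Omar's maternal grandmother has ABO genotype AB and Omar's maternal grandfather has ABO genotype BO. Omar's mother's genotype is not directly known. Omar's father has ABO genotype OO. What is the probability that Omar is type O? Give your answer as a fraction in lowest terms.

Omar's mother's ABO genotype from AB × BO: 1/4 AB, 1/4 AO, 1/4 BB, 1/4 BO.
Crossing each possibility with the father OO and summing P(type O): 1/4·0 + 1/4·1/2 + 1/4·0 + 1/4·1/2 = 1/4.

1/4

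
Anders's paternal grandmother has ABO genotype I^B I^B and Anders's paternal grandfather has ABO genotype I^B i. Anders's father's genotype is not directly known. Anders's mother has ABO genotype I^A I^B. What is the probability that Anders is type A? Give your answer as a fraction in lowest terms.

1/8

Anders's father's ABO genotype from I^B I^B × I^B i: 1/2 I^B I^B, 1/2 I^B i.
Crossing each possibility with the mother I^A I^B and summing P(type A): 1/2·0 + 1/2·1/4 = 1/8.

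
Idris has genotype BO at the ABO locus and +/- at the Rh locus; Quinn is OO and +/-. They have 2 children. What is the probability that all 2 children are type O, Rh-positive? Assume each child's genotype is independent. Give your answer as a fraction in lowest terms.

ABO cross BO × OO → 1/2 O, 1/2 B.
Rh cross +/- × +/- → 3/4 Rh+, 1/4 Rh-; so P(type O, Rh-positive) = 1/2 × 3/4 = 3/8 per child.
All 2 independent: (3/8)^2 = 9/64.

9/64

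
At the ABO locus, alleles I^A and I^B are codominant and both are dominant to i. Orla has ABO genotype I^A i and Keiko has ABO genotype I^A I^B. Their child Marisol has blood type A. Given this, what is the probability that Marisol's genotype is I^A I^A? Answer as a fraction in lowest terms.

Cross I^A i × I^A I^B → 1/4 I^A I^A, 1/4 I^A I^B, 1/4 I^A i, 1/4 I^B i.
Type-A genotypes among offspring: I^A I^A (1/4), I^A i (1/4); total 1/2.
P(I^A I^A | type A) = (1/4) / (1/2) = 1/2.

1/2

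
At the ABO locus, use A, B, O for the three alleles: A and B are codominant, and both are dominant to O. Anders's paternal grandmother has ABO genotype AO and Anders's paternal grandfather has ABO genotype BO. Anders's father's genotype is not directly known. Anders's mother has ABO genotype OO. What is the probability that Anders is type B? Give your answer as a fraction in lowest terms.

1/4

Anders's father's ABO genotype from AO × BO: 1/4 AB, 1/4 AO, 1/4 BO, 1/4 OO.
Crossing each possibility with the mother OO and summing P(type B): 1/4·1/2 + 1/4·0 + 1/4·1/2 + 1/4·0 = 1/4.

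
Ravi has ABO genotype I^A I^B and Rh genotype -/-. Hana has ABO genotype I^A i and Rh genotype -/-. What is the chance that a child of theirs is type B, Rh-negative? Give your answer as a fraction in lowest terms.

ABO cross I^A I^B × I^A i → offspring phenotypes: 1/2 A, 1/4 B, 1/4 AB.
Rh cross -/- × -/- → 1 Rh-.
Independent loci: P(type B, Rh-negative) = 1/4 × 1 = 1/4.

1/4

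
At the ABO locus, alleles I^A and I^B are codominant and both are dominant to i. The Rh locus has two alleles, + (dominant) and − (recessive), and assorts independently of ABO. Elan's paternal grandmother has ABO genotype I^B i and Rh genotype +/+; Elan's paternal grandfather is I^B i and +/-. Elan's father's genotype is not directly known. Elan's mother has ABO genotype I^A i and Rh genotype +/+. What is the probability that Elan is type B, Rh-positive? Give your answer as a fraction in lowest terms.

1/4

Elan's father's ABO genotype from I^B i × I^B i: 1/4 I^B I^B, 1/2 I^B i, 1/4 i i.
Crossing each possibility with the mother I^A i and summing P(type B): 1/4·1/2 + 1/2·1/4 + 1/4·0 = 1/4.
Similarly for Rh via the father's Rh distribution: P(Rh+) = 1.
Independent loci: 1/4 × 1 = 1/4.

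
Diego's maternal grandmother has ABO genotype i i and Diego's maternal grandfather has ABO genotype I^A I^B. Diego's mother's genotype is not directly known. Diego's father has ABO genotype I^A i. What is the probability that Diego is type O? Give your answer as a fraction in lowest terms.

1/4

Diego's mother's ABO genotype from i i × I^A I^B: 1/2 I^A i, 1/2 I^B i.
Crossing each possibility with the father I^A i and summing P(type O): 1/2·1/4 + 1/2·1/4 = 1/4.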